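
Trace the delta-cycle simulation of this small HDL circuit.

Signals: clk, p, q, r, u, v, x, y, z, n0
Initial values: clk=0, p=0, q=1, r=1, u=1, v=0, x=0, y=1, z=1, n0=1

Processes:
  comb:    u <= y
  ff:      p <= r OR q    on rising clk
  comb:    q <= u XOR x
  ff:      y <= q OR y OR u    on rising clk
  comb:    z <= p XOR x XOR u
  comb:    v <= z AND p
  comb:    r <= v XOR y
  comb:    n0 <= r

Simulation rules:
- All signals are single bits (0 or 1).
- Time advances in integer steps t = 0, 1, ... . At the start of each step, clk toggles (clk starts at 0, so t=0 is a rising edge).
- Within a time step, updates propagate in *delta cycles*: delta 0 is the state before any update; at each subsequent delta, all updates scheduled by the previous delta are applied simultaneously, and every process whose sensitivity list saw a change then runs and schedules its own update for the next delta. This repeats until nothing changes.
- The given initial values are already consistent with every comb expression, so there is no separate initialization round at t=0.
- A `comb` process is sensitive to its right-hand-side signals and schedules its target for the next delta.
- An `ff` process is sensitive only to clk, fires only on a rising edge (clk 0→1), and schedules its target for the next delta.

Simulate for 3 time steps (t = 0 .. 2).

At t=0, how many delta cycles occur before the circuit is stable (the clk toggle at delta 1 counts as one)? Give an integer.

[bits: clk,z,y,p,r,v,u,n0,q,x]
t=0: Δ0=0110101110 Δ1=1110101110 Δ2=1111101110 Δ3=1011111110 Δ4=1011001110 Δ5=1011101010 Δ6=1011101110 | 6Δ
t=1: Δ0=1011101110 Δ1=0011101110 | 1Δ
t=2: Δ0=0011101110 Δ1=1011101110 | 1Δ

6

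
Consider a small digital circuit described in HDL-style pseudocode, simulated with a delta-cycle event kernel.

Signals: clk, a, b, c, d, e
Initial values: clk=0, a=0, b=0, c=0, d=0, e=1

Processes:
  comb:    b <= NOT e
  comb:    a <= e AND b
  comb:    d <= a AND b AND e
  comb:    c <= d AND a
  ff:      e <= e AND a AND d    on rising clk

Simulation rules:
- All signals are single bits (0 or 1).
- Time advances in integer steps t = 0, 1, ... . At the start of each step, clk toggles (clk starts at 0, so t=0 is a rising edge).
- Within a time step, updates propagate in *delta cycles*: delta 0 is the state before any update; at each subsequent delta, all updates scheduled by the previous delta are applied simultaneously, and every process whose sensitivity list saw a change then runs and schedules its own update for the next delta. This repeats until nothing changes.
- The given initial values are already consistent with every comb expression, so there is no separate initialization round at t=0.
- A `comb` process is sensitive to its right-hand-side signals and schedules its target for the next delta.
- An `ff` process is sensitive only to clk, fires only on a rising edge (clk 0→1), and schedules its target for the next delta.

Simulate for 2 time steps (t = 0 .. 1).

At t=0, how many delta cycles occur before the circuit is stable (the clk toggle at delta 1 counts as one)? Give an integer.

3

[bits: d,c,b,a,clk,e]
t=0: Δ0=000001 Δ1=000011 Δ2=000010 Δ3=001010 | 3Δ
t=1: Δ0=001010 Δ1=001000 | 1Δ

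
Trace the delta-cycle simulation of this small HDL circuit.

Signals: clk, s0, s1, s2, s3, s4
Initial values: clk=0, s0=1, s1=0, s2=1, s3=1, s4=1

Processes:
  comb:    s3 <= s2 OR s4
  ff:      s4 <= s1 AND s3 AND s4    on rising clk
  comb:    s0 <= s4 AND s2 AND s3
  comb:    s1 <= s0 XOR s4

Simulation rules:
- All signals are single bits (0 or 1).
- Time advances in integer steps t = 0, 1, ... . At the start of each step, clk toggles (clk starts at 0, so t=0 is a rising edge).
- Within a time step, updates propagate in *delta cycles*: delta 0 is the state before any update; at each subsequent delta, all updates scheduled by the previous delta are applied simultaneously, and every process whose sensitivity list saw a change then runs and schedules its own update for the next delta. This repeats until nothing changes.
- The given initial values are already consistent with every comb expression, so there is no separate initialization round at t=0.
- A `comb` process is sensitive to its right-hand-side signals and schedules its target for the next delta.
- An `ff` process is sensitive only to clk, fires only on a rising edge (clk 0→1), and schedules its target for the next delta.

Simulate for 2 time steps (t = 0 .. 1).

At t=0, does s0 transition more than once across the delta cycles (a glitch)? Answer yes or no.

[bits: clk,s1,s4,s3,s0,s2]
t=0: Δ0=001111 Δ1=101111 Δ2=100111 Δ3=110101 Δ4=100101 | 4Δ
t=1: Δ0=100101 Δ1=000101 | 1Δ

no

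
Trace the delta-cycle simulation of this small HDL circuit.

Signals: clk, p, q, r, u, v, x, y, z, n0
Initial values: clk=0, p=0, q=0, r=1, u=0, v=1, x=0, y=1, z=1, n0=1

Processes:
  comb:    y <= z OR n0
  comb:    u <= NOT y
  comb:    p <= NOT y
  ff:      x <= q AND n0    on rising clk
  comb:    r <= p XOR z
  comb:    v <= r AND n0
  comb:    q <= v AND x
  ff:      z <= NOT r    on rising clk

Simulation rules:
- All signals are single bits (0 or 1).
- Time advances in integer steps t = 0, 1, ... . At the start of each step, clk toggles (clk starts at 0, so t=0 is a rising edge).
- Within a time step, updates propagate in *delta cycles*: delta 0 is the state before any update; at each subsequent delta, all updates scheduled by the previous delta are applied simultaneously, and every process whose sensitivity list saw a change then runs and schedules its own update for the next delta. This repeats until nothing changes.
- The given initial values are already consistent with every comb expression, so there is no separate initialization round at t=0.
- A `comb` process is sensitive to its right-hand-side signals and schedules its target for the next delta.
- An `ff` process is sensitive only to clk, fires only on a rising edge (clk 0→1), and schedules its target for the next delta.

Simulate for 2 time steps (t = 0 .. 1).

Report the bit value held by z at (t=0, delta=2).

t=0 Δ0: y=1 v=1 z=1 p=0 x=0 n0=1 u=0 q=0 r=1 clk=0
  Δ1: clk:0→1
  Δ2: z:1→0
  Δ3: r:1→0
  Δ4: v:1→0
  (4Δ to stable)
t=1 Δ0: y=1 v=0 z=0 p=0 x=0 n0=1 u=0 q=0 r=0 clk=1
  Δ1: clk:1→0
  (1Δ to stable)

0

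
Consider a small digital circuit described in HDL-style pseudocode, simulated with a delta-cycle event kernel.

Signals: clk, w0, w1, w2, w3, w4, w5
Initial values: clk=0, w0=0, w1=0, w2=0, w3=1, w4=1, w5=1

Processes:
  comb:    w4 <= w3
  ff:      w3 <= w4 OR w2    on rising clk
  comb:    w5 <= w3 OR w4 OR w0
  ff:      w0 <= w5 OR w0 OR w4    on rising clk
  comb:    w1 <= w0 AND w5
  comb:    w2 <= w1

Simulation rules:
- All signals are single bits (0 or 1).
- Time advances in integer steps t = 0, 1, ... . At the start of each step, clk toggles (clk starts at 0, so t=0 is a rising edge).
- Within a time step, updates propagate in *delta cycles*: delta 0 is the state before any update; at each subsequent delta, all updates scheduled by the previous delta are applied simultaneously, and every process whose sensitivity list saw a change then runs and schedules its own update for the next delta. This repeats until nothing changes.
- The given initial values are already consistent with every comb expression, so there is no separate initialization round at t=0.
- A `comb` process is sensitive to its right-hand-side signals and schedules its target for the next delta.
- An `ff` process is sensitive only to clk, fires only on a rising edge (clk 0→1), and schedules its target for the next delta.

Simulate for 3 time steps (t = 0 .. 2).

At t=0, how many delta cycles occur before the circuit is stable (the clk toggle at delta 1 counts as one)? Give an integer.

4

t0.Δ0 w2=0 w0=0 w5=1 w4=1 w1=0 clk=0 w3=1
t0.Δ1 w2=0 w0=0 w5=1 w4=1 w1=0 clk=1 w3=1
t0.Δ2 w2=0 w0=1 w5=1 w4=1 w1=0 clk=1 w3=1
t0.Δ3 w2=0 w0=1 w5=1 w4=1 w1=1 clk=1 w3=1
t0.Δ4 w2=1 w0=1 w5=1 w4=1 w1=1 clk=1 w3=1
t1.Δ0 w2=1 w0=1 w5=1 w4=1 w1=1 clk=1 w3=1
t1.Δ1 w2=1 w0=1 w5=1 w4=1 w1=1 clk=0 w3=1
t2.Δ0 w2=1 w0=1 w5=1 w4=1 w1=1 clk=0 w3=1
t2.Δ1 w2=1 w0=1 w5=1 w4=1 w1=1 clk=1 w3=1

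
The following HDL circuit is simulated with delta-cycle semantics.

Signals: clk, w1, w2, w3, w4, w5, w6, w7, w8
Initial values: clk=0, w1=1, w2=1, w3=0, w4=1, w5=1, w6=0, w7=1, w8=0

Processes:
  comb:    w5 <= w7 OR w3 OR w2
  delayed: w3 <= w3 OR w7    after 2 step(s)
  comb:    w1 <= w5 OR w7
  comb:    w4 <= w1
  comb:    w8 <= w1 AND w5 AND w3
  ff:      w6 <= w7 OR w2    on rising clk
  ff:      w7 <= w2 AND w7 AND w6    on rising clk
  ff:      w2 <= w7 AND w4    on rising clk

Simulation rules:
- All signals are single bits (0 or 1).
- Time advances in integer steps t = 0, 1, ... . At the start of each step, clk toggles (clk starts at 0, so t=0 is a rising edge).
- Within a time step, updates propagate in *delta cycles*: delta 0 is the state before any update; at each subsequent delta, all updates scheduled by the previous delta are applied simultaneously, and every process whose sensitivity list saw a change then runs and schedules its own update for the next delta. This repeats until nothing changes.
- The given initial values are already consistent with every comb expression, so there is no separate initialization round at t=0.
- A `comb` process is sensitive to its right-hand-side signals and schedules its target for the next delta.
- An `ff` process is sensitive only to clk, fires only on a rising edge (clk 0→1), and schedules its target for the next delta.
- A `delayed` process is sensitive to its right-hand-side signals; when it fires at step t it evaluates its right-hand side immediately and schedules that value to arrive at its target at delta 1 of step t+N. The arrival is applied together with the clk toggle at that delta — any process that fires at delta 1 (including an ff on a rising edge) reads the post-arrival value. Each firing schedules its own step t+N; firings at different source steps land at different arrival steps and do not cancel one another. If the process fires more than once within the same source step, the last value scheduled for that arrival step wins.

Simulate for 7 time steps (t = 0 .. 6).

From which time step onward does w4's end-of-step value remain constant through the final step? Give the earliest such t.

2

t0.Δ0 w6=0 w1=1 w3=0 w2=1 w8=0 w5=1 w4=1 clk=0 w7=1
t0.Δ1 w6=0 w1=1 w3=0 w2=1 w8=0 w5=1 w4=1 clk=1 w7=1
t0.Δ2 w6=1 w1=1 w3=0 w2=1 w8=0 w5=1 w4=1 clk=1 w7=0
t1.Δ0 w6=1 w1=1 w3=0 w2=1 w8=0 w5=1 w4=1 clk=1 w7=0
t1.Δ1 w6=1 w1=1 w3=0 w2=1 w8=0 w5=1 w4=1 clk=0 w7=0
t2.Δ0 w6=1 w1=1 w3=0 w2=1 w8=0 w5=1 w4=1 clk=0 w7=0
t2.Δ1 w6=1 w1=1 w3=0 w2=1 w8=0 w5=1 w4=1 clk=1 w7=0
t2.Δ2 w6=1 w1=1 w3=0 w2=0 w8=0 w5=1 w4=1 clk=1 w7=0
t2.Δ3 w6=1 w1=1 w3=0 w2=0 w8=0 w5=0 w4=1 clk=1 w7=0
t2.Δ4 w6=1 w1=0 w3=0 w2=0 w8=0 w5=0 w4=1 clk=1 w7=0
t2.Δ5 w6=1 w1=0 w3=0 w2=0 w8=0 w5=0 w4=0 clk=1 w7=0
t3.Δ0 w6=1 w1=0 w3=0 w2=0 w8=0 w5=0 w4=0 clk=1 w7=0
t3.Δ1 w6=1 w1=0 w3=0 w2=0 w8=0 w5=0 w4=0 clk=0 w7=0
t4.Δ0 w6=1 w1=0 w3=0 w2=0 w8=0 w5=0 w4=0 clk=0 w7=0
t4.Δ1 w6=1 w1=0 w3=0 w2=0 w8=0 w5=0 w4=0 clk=1 w7=0
t4.Δ2 w6=0 w1=0 w3=0 w2=0 w8=0 w5=0 w4=0 clk=1 w7=0
t5.Δ0 w6=0 w1=0 w3=0 w2=0 w8=0 w5=0 w4=0 clk=1 w7=0
t5.Δ1 w6=0 w1=0 w3=0 w2=0 w8=0 w5=0 w4=0 clk=0 w7=0
t6.Δ0 w6=0 w1=0 w3=0 w2=0 w8=0 w5=0 w4=0 clk=0 w7=0
t6.Δ1 w6=0 w1=0 w3=0 w2=0 w8=0 w5=0 w4=0 clk=1 w7=0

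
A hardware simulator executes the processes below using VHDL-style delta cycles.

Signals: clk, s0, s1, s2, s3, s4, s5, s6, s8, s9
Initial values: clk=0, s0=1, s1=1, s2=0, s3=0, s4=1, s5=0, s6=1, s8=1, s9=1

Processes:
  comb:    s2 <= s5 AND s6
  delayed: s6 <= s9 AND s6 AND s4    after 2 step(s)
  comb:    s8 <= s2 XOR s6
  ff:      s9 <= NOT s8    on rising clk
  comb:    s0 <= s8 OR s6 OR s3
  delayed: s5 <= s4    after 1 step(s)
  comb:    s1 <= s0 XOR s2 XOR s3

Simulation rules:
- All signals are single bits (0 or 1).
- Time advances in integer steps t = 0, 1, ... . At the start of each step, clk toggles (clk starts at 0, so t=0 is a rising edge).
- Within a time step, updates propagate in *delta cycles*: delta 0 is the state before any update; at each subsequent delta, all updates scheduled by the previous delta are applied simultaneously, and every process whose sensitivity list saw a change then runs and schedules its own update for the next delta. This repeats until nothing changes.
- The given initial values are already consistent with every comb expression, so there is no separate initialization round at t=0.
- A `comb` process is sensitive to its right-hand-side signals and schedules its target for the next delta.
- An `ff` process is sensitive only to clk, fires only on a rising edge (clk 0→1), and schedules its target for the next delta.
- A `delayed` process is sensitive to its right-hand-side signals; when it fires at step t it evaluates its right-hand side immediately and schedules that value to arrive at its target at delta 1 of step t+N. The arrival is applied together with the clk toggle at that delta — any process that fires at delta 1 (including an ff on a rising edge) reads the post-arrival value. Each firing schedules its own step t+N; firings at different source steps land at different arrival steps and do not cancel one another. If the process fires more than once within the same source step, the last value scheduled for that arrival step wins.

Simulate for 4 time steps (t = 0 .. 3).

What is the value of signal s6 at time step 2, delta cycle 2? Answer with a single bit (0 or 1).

[bits: clk,s3,s8,s2,s1,s4,s5,s9,s6,s0]
t=0: Δ0=0010110111 Δ1=1010110111 Δ2=1010110011 | 2Δ
t=1: Δ0=1010110011 Δ1=0010110011 | 1Δ
t=2: Δ0=0010110011 Δ1=1010110001 Δ2=1000110001 Δ3=1000110000 Δ4=1000010000 | 4Δ
t=3: Δ0=1000010000 Δ1=0000010000 | 1Δ

0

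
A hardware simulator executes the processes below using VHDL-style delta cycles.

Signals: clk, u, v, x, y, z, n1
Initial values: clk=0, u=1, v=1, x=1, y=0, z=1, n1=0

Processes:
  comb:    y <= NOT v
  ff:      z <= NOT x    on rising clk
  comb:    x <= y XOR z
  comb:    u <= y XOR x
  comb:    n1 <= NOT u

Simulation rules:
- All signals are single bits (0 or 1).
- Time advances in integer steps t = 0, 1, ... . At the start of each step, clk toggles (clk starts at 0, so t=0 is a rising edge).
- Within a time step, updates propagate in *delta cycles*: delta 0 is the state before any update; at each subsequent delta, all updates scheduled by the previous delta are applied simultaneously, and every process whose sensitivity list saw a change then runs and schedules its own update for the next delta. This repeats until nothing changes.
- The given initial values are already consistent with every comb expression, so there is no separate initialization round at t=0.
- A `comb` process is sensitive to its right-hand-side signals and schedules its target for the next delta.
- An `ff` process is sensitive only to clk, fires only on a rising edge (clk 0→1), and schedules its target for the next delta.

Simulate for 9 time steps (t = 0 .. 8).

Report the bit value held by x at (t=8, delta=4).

0

[bits: z,n1,v,x,u,y,clk]
t=0: Δ0=1011100 Δ1=1011101 Δ2=0011101 Δ3=0010101 Δ4=0010001 Δ5=0110001 | 5Δ
t=1: Δ0=0110001 Δ1=0110000 | 1Δ
t=2: Δ0=0110000 Δ1=0110001 Δ2=1110001 Δ3=1111001 Δ4=1111101 Δ5=1011101 | 5Δ
t=3: Δ0=1011101 Δ1=1011100 | 1Δ
t=4: Δ0=1011100 Δ1=1011101 Δ2=0011101 Δ3=0010101 Δ4=0010001 Δ5=0110001 | 5Δ
t=5: Δ0=0110001 Δ1=0110000 | 1Δ
t=6: Δ0=0110000 Δ1=0110001 Δ2=1110001 Δ3=1111001 Δ4=1111101 Δ5=1011101 | 5Δ
t=7: Δ0=1011101 Δ1=1011100 | 1Δ
t=8: Δ0=1011100 Δ1=1011101 Δ2=0011101 Δ3=0010101 Δ4=0010001 Δ5=0110001 | 5Δ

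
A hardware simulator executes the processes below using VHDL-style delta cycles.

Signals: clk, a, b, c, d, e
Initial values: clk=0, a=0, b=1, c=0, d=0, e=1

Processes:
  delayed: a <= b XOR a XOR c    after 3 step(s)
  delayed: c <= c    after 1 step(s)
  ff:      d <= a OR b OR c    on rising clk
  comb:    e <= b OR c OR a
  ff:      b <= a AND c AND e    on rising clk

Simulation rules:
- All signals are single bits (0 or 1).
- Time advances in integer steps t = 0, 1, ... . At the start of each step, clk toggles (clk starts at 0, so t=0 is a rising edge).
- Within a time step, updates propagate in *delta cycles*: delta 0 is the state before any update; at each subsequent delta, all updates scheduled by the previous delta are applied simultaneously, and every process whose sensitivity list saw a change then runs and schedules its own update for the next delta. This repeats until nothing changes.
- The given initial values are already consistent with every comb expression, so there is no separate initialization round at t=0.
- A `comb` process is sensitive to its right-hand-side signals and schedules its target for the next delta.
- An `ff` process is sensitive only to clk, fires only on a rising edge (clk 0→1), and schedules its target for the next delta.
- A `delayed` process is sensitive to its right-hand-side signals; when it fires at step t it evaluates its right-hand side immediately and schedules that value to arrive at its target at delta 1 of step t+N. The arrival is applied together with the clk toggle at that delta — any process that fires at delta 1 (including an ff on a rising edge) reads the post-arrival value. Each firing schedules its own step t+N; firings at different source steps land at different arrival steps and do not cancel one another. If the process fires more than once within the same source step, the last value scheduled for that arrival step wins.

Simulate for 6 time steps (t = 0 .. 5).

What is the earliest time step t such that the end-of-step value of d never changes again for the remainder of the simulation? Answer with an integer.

2

t=0 Δ0: c=0 a=0 e=1 b=1 clk=0 d=0
  Δ1: clk:0→1
  Δ2: b:1→0, d:0→1
  Δ3: e:1→0
  (3Δ to stable)
t=1 Δ0: c=0 a=0 e=0 b=0 clk=1 d=1
  Δ1: clk:1→0
  (1Δ to stable)
t=2 Δ0: c=0 a=0 e=0 b=0 clk=0 d=1
  Δ1: clk:0→1
  Δ2: d:1→0
  (2Δ to stable)
t=3 Δ0: c=0 a=0 e=0 b=0 clk=1 d=0
  Δ1: clk:1→0
  (1Δ to stable)
t=4 Δ0: c=0 a=0 e=0 b=0 clk=0 d=0
  Δ1: clk:0→1
  (1Δ to stable)
t=5 Δ0: c=0 a=0 e=0 b=0 clk=1 d=0
  Δ1: clk:1→0
  (1Δ to stable)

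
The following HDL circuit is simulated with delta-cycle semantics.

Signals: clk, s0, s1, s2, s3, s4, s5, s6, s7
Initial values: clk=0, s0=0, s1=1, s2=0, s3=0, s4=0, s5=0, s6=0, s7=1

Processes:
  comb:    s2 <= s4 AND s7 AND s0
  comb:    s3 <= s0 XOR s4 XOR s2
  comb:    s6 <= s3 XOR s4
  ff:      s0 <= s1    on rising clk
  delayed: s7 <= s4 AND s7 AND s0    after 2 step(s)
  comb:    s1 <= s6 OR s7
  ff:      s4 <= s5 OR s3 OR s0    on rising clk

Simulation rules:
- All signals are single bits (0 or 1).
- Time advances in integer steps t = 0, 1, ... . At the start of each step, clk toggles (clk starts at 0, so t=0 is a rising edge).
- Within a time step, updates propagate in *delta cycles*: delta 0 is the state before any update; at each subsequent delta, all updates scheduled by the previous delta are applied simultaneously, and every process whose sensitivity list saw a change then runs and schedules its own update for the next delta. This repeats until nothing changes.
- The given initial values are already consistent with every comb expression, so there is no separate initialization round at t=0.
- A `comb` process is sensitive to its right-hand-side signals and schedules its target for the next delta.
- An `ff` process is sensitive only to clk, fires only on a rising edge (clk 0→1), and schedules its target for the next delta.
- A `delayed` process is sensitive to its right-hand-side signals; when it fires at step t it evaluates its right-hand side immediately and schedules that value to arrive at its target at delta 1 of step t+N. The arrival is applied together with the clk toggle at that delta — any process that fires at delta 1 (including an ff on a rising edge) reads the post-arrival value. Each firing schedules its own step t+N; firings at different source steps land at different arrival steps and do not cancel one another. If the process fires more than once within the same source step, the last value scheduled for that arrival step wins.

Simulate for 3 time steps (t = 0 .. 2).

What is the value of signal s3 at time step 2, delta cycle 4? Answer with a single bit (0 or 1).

0

t=0 Δ0: s0=0 clk=0 s4=0 s6=0 s5=0 s2=0 s3=0 s7=1 s1=1
  Δ1: clk:0→1
  Δ2: s0:0→1
  Δ3: s3:0→1
  Δ4: s6:0→1
  (4Δ to stable)
t=1 Δ0: s0=1 clk=1 s4=0 s6=1 s5=0 s2=0 s3=1 s7=1 s1=1
  Δ1: clk:1→0
  (1Δ to stable)
t=2 Δ0: s0=1 clk=0 s4=0 s6=1 s5=0 s2=0 s3=1 s7=1 s1=1
  Δ1: clk:0→1, s7:1→0
  Δ2: s4:0→1
  Δ3: s6:1→0, s3:1→0
  Δ4: s6:0→1, s1:1→0
  Δ5: s1:0→1
  (5Δ to stable)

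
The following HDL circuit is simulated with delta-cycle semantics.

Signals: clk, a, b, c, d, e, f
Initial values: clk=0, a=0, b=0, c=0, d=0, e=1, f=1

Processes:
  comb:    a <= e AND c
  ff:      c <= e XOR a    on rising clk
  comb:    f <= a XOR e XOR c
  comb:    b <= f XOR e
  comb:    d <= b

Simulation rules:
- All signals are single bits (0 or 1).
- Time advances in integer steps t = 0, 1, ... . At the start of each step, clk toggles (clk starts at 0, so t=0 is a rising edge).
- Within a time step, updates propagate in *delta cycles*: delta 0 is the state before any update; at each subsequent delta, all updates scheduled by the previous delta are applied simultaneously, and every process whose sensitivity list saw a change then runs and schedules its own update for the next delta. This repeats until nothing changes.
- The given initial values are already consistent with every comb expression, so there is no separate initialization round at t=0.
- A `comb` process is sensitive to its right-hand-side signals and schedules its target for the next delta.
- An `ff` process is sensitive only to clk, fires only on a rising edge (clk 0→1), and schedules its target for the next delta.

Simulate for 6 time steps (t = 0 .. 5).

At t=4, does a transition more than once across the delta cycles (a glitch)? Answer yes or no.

t0.Δ0 d=0 clk=0 b=0 f=1 a=0 c=0 e=1
t0.Δ1 d=0 clk=1 b=0 f=1 a=0 c=0 e=1
t0.Δ2 d=0 clk=1 b=0 f=1 a=0 c=1 e=1
t0.Δ3 d=0 clk=1 b=0 f=0 a=1 c=1 e=1
t0.Δ4 d=0 clk=1 b=1 f=1 a=1 c=1 e=1
t0.Δ5 d=1 clk=1 b=0 f=1 a=1 c=1 e=1
t0.Δ6 d=0 clk=1 b=0 f=1 a=1 c=1 e=1
t1.Δ0 d=0 clk=1 b=0 f=1 a=1 c=1 e=1
t1.Δ1 d=0 clk=0 b=0 f=1 a=1 c=1 e=1
t2.Δ0 d=0 clk=0 b=0 f=1 a=1 c=1 e=1
t2.Δ1 d=0 clk=1 b=0 f=1 a=1 c=1 e=1
t2.Δ2 d=0 clk=1 b=0 f=1 a=1 c=0 e=1
t2.Δ3 d=0 clk=1 b=0 f=0 a=0 c=0 e=1
t2.Δ4 d=0 clk=1 b=1 f=1 a=0 c=0 e=1
t2.Δ5 d=1 clk=1 b=0 f=1 a=0 c=0 e=1
t2.Δ6 d=0 clk=1 b=0 f=1 a=0 c=0 e=1
t3.Δ0 d=0 clk=1 b=0 f=1 a=0 c=0 e=1
t3.Δ1 d=0 clk=0 b=0 f=1 a=0 c=0 e=1
t4.Δ0 d=0 clk=0 b=0 f=1 a=0 c=0 e=1
t4.Δ1 d=0 clk=1 b=0 f=1 a=0 c=0 e=1
t4.Δ2 d=0 clk=1 b=0 f=1 a=0 c=1 e=1
t4.Δ3 d=0 clk=1 b=0 f=0 a=1 c=1 e=1
t4.Δ4 d=0 clk=1 b=1 f=1 a=1 c=1 e=1
t4.Δ5 d=1 clk=1 b=0 f=1 a=1 c=1 e=1
t4.Δ6 d=0 clk=1 b=0 f=1 a=1 c=1 e=1
t5.Δ0 d=0 clk=1 b=0 f=1 a=1 c=1 e=1
t5.Δ1 d=0 clk=0 b=0 f=1 a=1 c=1 e=1

no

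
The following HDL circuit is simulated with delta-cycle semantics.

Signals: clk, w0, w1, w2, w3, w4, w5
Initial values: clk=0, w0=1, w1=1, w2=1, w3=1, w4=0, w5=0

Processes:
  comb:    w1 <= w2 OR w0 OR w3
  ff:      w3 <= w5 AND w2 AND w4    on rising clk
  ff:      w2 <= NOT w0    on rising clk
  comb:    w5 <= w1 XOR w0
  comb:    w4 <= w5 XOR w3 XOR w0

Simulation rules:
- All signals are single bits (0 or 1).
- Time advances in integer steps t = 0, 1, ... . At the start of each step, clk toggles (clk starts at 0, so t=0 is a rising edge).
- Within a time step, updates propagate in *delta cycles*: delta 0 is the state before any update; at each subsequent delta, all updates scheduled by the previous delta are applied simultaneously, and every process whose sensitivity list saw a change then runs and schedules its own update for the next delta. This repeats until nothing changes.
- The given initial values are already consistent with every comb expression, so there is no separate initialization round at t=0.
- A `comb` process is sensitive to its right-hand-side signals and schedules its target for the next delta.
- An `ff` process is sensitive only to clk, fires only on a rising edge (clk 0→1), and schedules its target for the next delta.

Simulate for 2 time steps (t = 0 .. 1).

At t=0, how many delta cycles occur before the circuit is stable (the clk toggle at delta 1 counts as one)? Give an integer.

3

t0.Δ0 w1=1 w0=1 w2=1 clk=0 w4=0 w3=1 w5=0
t0.Δ1 w1=1 w0=1 w2=1 clk=1 w4=0 w3=1 w5=0
t0.Δ2 w1=1 w0=1 w2=0 clk=1 w4=0 w3=0 w5=0
t0.Δ3 w1=1 w0=1 w2=0 clk=1 w4=1 w3=0 w5=0
t1.Δ0 w1=1 w0=1 w2=0 clk=1 w4=1 w3=0 w5=0
t1.Δ1 w1=1 w0=1 w2=0 clk=0 w4=1 w3=0 w5=0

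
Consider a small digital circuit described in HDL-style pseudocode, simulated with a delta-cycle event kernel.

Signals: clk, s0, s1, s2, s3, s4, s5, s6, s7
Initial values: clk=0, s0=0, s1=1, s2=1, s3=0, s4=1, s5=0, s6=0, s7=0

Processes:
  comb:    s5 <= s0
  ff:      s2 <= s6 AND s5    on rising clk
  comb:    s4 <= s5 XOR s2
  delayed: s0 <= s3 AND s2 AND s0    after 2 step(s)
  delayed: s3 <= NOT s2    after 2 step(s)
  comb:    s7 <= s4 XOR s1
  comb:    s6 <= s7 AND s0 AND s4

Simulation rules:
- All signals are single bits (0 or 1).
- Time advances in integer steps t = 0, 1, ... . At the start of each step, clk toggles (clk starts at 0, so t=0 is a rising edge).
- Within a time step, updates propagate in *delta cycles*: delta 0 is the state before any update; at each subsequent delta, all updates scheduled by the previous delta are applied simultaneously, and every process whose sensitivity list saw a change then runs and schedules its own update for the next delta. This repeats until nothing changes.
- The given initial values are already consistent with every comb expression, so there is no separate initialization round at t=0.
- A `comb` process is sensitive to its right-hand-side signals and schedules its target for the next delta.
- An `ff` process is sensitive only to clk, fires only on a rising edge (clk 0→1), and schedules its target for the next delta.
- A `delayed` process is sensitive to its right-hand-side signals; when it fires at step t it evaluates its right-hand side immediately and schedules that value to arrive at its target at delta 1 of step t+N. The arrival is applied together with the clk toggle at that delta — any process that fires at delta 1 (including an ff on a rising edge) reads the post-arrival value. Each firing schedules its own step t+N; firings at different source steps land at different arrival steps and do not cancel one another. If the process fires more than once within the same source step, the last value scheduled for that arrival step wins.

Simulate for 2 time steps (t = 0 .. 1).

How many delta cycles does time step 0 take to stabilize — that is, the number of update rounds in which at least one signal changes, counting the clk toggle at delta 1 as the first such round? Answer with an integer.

4

t0.Δ0 s6=0 s5=0 s0=0 clk=0 s2=1 s1=1 s4=1 s3=0 s7=0
t0.Δ1 s6=0 s5=0 s0=0 clk=1 s2=1 s1=1 s4=1 s3=0 s7=0
t0.Δ2 s6=0 s5=0 s0=0 clk=1 s2=0 s1=1 s4=1 s3=0 s7=0
t0.Δ3 s6=0 s5=0 s0=0 clk=1 s2=0 s1=1 s4=0 s3=0 s7=0
t0.Δ4 s6=0 s5=0 s0=0 clk=1 s2=0 s1=1 s4=0 s3=0 s7=1
t1.Δ0 s6=0 s5=0 s0=0 clk=1 s2=0 s1=1 s4=0 s3=0 s7=1
t1.Δ1 s6=0 s5=0 s0=0 clk=0 s2=0 s1=1 s4=0 s3=0 s7=1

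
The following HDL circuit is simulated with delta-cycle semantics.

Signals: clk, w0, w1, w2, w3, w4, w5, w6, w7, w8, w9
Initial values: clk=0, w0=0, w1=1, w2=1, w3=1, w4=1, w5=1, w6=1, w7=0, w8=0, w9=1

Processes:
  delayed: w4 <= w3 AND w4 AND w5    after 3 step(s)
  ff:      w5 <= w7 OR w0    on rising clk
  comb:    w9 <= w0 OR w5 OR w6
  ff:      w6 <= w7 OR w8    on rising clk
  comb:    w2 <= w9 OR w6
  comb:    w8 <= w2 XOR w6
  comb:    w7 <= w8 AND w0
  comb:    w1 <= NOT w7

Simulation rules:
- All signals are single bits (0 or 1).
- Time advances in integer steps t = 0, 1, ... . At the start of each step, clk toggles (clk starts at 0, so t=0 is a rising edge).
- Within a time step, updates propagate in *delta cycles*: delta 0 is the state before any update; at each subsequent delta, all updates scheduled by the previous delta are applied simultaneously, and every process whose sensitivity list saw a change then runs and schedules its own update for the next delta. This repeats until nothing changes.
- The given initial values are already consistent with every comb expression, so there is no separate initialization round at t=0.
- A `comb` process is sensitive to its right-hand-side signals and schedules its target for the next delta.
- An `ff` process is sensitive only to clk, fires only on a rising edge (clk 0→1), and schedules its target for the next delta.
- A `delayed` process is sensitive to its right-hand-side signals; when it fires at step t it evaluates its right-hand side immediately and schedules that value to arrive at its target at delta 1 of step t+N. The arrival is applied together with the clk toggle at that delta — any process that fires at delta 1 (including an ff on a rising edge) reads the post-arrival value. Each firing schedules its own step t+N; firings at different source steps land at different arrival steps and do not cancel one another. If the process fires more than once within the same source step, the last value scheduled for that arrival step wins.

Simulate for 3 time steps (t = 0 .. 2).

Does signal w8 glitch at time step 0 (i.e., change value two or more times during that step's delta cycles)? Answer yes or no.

t0.Δ0 w5=1 w4=1 w8=0 w7=0 w6=1 w1=1 w3=1 w2=1 w0=0 clk=0 w9=1
t0.Δ1 w5=1 w4=1 w8=0 w7=0 w6=1 w1=1 w3=1 w2=1 w0=0 clk=1 w9=1
t0.Δ2 w5=0 w4=1 w8=0 w7=0 w6=0 w1=1 w3=1 w2=1 w0=0 clk=1 w9=1
t0.Δ3 w5=0 w4=1 w8=1 w7=0 w6=0 w1=1 w3=1 w2=1 w0=0 clk=1 w9=0
t0.Δ4 w5=0 w4=1 w8=1 w7=0 w6=0 w1=1 w3=1 w2=0 w0=0 clk=1 w9=0
t0.Δ5 w5=0 w4=1 w8=0 w7=0 w6=0 w1=1 w3=1 w2=0 w0=0 clk=1 w9=0
t1.Δ0 w5=0 w4=1 w8=0 w7=0 w6=0 w1=1 w3=1 w2=0 w0=0 clk=1 w9=0
t1.Δ1 w5=0 w4=1 w8=0 w7=0 w6=0 w1=1 w3=1 w2=0 w0=0 clk=0 w9=0
t2.Δ0 w5=0 w4=1 w8=0 w7=0 w6=0 w1=1 w3=1 w2=0 w0=0 clk=0 w9=0
t2.Δ1 w5=0 w4=1 w8=0 w7=0 w6=0 w1=1 w3=1 w2=0 w0=0 clk=1 w9=0

yes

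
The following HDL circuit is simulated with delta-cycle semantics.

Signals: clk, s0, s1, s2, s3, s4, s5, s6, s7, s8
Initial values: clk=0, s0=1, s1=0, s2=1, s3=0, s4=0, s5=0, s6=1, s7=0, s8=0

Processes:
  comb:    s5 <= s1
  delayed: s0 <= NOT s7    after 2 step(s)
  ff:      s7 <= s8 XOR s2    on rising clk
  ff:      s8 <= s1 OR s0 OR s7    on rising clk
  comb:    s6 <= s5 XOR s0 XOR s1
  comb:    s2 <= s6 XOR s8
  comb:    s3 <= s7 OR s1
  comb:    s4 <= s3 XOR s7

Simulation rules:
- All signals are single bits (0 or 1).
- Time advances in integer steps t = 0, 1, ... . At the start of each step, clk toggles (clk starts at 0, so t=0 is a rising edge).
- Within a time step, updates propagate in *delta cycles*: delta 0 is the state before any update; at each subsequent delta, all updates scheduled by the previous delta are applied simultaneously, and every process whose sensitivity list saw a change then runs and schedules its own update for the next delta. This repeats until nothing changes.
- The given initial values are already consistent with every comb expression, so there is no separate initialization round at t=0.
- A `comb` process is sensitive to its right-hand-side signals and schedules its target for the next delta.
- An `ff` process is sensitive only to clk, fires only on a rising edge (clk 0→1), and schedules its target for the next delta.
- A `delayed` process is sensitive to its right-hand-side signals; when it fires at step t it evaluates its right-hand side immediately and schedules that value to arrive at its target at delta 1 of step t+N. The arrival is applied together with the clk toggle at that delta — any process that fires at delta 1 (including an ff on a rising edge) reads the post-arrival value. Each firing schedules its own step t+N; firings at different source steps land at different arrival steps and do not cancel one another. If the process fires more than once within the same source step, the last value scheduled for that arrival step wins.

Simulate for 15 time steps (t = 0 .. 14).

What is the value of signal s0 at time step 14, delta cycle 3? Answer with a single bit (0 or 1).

[bits: s4,s7,s2,clk,s6,s1,s3,s5,s8,s0]
t=0: Δ0=0010100001 Δ1=0011100001 Δ2=0111100011 Δ3=1101101011 Δ4=0101101011 | 4Δ
t=1: Δ0=0101101011 Δ1=0100101011 | 1Δ
t=2: Δ0=0100101011 Δ1=0101101010 Δ2=0101001010 Δ3=0111001010 | 3Δ
t=3: Δ0=0111001010 Δ1=0110001010 | 1Δ
t=4: Δ0=0110001010 Δ1=0111001010 Δ2=0011001010 Δ3=1011000010 Δ4=0011000010 | 4Δ
t=5: Δ0=0011000010 Δ1=0010000010 | 1Δ
t=6: Δ0=0010000010 Δ1=0011000011 Δ2=0011100011 Δ3=0001100011 | 3Δ
t=7: Δ0=0001100011 Δ1=0000100011 | 1Δ
t=8: Δ0=0000100011 Δ1=0001100011 Δ2=0101100011 Δ3=1101101011 Δ4=0101101011 | 4Δ
t=9: Δ0=0101101011 Δ1=0100101011 | 1Δ
t=10: Δ0=0100101011 Δ1=0101101010 Δ2=0101001010 Δ3=0111001010 | 3Δ
t=11: Δ0=0111001010 Δ1=0110001010 | 1Δ
t=12: Δ0=0110001010 Δ1=0111001010 Δ2=0011001010 Δ3=1011000010 Δ4=0011000010 | 4Δ
t=13: Δ0=0011000010 Δ1=0010000010 | 1Δ
t=14: Δ0=0010000010 Δ1=0011000011 Δ2=0011100011 Δ3=0001100011 | 3Δ

1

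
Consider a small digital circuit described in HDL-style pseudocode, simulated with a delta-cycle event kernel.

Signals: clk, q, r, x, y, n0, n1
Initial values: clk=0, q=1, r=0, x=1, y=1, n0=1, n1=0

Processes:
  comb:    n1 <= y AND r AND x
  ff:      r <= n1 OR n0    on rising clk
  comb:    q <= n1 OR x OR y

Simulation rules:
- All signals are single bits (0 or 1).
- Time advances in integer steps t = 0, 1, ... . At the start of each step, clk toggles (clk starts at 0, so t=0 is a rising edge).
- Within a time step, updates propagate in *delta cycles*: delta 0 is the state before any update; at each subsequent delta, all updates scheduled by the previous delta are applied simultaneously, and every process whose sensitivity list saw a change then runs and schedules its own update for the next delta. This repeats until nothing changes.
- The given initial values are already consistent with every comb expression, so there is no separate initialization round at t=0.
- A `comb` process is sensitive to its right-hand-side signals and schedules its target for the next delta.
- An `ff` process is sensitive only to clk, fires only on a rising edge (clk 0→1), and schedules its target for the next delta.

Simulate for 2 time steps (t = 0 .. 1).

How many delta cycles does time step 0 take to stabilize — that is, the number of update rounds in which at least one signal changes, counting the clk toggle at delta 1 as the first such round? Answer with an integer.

3

t0.Δ0 n0=1 r=0 x=1 n1=0 y=1 clk=0 q=1
t0.Δ1 n0=1 r=0 x=1 n1=0 y=1 clk=1 q=1
t0.Δ2 n0=1 r=1 x=1 n1=0 y=1 clk=1 q=1
t0.Δ3 n0=1 r=1 x=1 n1=1 y=1 clk=1 q=1
t1.Δ0 n0=1 r=1 x=1 n1=1 y=1 clk=1 q=1
t1.Δ1 n0=1 r=1 x=1 n1=1 y=1 clk=0 q=1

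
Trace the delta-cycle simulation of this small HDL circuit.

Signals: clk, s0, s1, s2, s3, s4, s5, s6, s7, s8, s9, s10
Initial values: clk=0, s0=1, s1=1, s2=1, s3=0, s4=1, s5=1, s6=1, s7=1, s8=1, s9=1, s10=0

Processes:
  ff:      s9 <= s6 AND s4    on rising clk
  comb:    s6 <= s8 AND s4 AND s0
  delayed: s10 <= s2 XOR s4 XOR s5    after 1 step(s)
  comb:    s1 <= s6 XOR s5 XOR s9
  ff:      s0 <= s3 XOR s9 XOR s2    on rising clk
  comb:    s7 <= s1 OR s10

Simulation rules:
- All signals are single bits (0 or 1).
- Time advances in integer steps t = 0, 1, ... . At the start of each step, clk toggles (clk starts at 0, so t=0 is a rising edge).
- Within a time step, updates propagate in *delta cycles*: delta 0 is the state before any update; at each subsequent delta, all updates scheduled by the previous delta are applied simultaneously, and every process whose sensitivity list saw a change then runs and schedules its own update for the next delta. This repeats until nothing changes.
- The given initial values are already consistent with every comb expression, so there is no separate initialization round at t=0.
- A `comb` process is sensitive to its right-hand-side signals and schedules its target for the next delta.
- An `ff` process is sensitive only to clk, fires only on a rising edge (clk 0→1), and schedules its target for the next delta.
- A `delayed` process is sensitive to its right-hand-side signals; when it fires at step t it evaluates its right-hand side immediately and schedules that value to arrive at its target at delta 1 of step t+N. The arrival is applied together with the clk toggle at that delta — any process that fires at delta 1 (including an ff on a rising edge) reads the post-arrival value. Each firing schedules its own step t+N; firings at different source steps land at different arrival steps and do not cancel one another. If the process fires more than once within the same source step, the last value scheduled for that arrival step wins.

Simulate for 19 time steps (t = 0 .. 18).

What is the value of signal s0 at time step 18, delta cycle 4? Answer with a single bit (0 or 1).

[bits: s6,s3,s1,clk,s2,s4,s0,s9,s5,s8,s7,s10]
t=0: Δ0=101011111110 Δ1=101111111110 Δ2=101111011110 Δ3=001111011110 Δ4=000111011110 Δ5=000111011100 | 5Δ
t=1: Δ0=000111011100 Δ1=000011011100 | 1Δ
t=2: Δ0=000011011100 Δ1=000111011100 Δ2=000111001100 Δ3=001111001100 Δ4=001111001110 | 4Δ
t=3: Δ0=001111001110 Δ1=001011001110 | 1Δ
t=4: Δ0=001011001110 Δ1=001111001110 Δ2=001111101110 Δ3=101111101110 Δ4=100111101110 Δ5=100111101100 | 5Δ
t=5: Δ0=100111101100 Δ1=100011101100 | 1Δ
t=6: Δ0=100011101100 Δ1=100111101100 Δ2=100111111100 Δ3=101111111100 Δ4=101111111110 | 4Δ
t=7: Δ0=101111111110 Δ1=101011111110 | 1Δ
t=8: Δ0=101011111110 Δ1=101111111110 Δ2=101111011110 Δ3=001111011110 Δ4=000111011110 Δ5=000111011100 | 5Δ
t=9: Δ0=000111011100 Δ1=000011011100 | 1Δ
t=10: Δ0=000011011100 Δ1=000111011100 Δ2=000111001100 Δ3=001111001100 Δ4=001111001110 | 4Δ
t=11: Δ0=001111001110 Δ1=001011001110 | 1Δ
t=12: Δ0=001011001110 Δ1=001111001110 Δ2=001111101110 Δ3=101111101110 Δ4=100111101110 Δ5=100111101100 | 5Δ
t=13: Δ0=100111101100 Δ1=100011101100 | 1Δ
t=14: Δ0=100011101100 Δ1=100111101100 Δ2=100111111100 Δ3=101111111100 Δ4=101111111110 | 4Δ
t=15: Δ0=101111111110 Δ1=101011111110 | 1Δ
t=16: Δ0=101011111110 Δ1=101111111110 Δ2=101111011110 Δ3=001111011110 Δ4=000111011110 Δ5=000111011100 | 5Δ
t=17: Δ0=000111011100 Δ1=000011011100 | 1Δ
t=18: Δ0=000011011100 Δ1=000111011100 Δ2=000111001100 Δ3=001111001100 Δ4=001111001110 | 4Δ

0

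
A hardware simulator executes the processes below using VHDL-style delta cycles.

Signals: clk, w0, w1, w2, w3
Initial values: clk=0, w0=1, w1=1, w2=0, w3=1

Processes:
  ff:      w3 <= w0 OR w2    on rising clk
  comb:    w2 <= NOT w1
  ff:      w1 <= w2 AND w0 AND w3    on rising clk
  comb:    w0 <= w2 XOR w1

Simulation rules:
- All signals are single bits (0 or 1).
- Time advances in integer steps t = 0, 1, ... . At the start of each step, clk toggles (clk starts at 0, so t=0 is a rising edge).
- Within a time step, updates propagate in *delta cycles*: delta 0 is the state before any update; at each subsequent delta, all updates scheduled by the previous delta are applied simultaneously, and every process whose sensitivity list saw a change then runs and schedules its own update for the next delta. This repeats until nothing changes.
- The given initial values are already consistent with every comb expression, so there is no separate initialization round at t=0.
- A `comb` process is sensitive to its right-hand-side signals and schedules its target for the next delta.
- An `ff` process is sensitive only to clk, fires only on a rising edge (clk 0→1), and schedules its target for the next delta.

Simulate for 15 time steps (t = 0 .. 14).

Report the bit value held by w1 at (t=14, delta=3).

[bits: w2,w0,clk,w1,w3]
t=0: Δ0=01011 Δ1=01111 Δ2=01101 Δ3=10101 Δ4=11101 | 4Δ
t=1: Δ0=11101 Δ1=11001 | 1Δ
t=2: Δ0=11001 Δ1=11101 Δ2=11111 Δ3=00111 Δ4=01111 | 4Δ
t=3: Δ0=01111 Δ1=01011 | 1Δ
t=4: Δ0=01011 Δ1=01111 Δ2=01101 Δ3=10101 Δ4=11101 | 4Δ
t=5: Δ0=11101 Δ1=11001 | 1Δ
t=6: Δ0=11001 Δ1=11101 Δ2=11111 Δ3=00111 Δ4=01111 | 4Δ
t=7: Δ0=01111 Δ1=01011 | 1Δ
t=8: Δ0=01011 Δ1=01111 Δ2=01101 Δ3=10101 Δ4=11101 | 4Δ
t=9: Δ0=11101 Δ1=11001 | 1Δ
t=10: Δ0=11001 Δ1=11101 Δ2=11111 Δ3=00111 Δ4=01111 | 4Δ
t=11: Δ0=01111 Δ1=01011 | 1Δ
t=12: Δ0=01011 Δ1=01111 Δ2=01101 Δ3=10101 Δ4=11101 | 4Δ
t=13: Δ0=11101 Δ1=11001 | 1Δ
t=14: Δ0=11001 Δ1=11101 Δ2=11111 Δ3=00111 Δ4=01111 | 4Δ

1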